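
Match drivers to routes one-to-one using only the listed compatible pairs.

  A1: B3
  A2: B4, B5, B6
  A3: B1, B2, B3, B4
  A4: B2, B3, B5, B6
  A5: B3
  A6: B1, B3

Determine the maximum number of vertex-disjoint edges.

Unit-capacity flow: source→left, listed edges, right→sink; max matching = max flow.
Augmenting path A1→B3 (+1); matched 1.
Augmenting path A2→B4 (+1); matched 2.
Augmenting path A3→B1 (+1); matched 3.
Augmenting path A4→B2 (+1); matched 4.
Augmenting path A6→B1→A3→B2→A4→B5 (+1); matched 5.
No augmenting path remains; maximum matching = 5.
König certificate: {A2, A3, A4, A6, B3} is a vertex cover of size 5 (every listed pair touches it), so no matching can be larger.

5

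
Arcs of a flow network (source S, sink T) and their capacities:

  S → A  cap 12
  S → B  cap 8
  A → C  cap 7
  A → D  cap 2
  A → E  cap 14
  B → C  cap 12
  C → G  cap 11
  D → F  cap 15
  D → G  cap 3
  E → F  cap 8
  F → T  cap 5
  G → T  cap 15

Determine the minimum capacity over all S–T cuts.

18

Augment S→A→C→G→T: bottleneck 7, flow now 7.
Augment S→A→D→F→T: bottleneck 2, flow now 9.
Augment S→A→E→F→T: bottleneck 3, flow now 12.
Augment S→B→C→G→T: bottleneck 4, flow now 16.
Augment S→B→C→A→E→F→D→G→T: bottleneck 2, flow now 18. (uses reverse residual edge)
No augmenting path remains; maximum flow = 18.
By max-flow min-cut, the minimum cut capacity equals the max flow.
In the residual graph, reachable from S: {S, A, B, C, E, F}.
Min-cut edges: A→D (2), C→G (11), F→T (5); capacity 2 + 11 + 5 = 18.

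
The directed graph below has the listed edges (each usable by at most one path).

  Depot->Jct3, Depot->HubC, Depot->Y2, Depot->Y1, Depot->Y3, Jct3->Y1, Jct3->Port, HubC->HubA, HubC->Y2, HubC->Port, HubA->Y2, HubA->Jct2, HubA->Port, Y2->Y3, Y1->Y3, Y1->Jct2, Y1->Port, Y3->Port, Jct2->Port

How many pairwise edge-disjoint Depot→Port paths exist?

Assign every edge capacity 1; by Menger, the answer equals the max flow.
Path Depot→Jct3→Port (+1); total 1.
Path Depot→HubC→Port (+1); total 2.
Path Depot→Y1→Port (+1); total 3.
Path Depot→Y3→Port (+1); total 4.
No residual Depot→Port path; max flow = 4.
Certifying cut of size 4: {Depot→HubC, Depot→Jct3, Depot→Y1, Y3→Port}.

4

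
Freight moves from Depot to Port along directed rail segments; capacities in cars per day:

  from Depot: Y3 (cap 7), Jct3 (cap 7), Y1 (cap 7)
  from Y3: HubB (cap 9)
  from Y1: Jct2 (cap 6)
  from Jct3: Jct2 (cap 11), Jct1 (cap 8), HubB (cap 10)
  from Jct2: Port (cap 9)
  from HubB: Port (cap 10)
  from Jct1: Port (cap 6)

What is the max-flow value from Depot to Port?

20

Augment Depot→Y3→HubB→Port: bottleneck 7, flow now 7.
Augment Depot→Y1→Jct2→Port: bottleneck 6, flow now 13.
Augment Depot→Jct3→Jct2→Port: bottleneck 3, flow now 16.
Augment Depot→Jct3→HubB→Port: bottleneck 3, flow now 19.
Augment Depot→Jct3→Jct1→Port: bottleneck 1, flow now 20.
No augmenting path remains; maximum flow = 20.
In the residual graph, reachable from Depot: {Depot, Y1}.
Min-cut edges: Depot→Y3 (7), Depot→Jct3 (7), Y1→Jct2 (6); capacity 7 + 7 + 6 = 20.
This cut is saturated, so no flow can exceed 20.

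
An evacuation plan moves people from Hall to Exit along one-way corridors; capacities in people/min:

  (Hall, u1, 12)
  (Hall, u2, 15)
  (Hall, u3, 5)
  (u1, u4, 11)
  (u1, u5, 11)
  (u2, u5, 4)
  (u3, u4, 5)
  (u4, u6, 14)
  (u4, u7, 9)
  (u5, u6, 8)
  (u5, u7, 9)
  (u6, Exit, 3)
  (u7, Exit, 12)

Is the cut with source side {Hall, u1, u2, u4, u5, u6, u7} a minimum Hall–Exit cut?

Given cut capacity: 5 + 3 + 12 = 20.
Augment Hall→u1→u4→u6→Exit: bottleneck 3, flow now 3.
Augment Hall→u1→u4→u7→Exit: bottleneck 8, flow now 11.
Augment Hall→u1→u5→u7→Exit: bottleneck 1, flow now 12.
Augment Hall→u2→u5→u7→Exit: bottleneck 3, flow now 15.
No augmenting path remains; maximum flow = 15.
In the residual graph, reachable from Hall: {Hall, u1, u2, u3, u4, u5, u6, u7}.
Min-cut edges: u6→Exit (3), u7→Exit (12); capacity 3 + 12 = 15.
Cut capacity 20 exceeds the max flow 15, so it is not minimum.

No — its capacity is 20, but the minimum cut has capacity 15.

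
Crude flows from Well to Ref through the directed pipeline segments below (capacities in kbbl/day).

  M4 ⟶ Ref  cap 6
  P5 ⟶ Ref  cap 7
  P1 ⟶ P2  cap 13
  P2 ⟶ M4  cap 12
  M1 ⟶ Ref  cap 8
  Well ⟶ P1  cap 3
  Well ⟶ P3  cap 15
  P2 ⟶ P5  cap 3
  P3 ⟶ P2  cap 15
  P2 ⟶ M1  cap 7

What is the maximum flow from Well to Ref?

16

Augment Well→P3→P2→M1→Ref: bottleneck 7, flow now 7.
Augment Well→P3→P2→M4→Ref: bottleneck 6, flow now 13.
Augment Well→P3→P2→P5→Ref: bottleneck 2, flow now 15.
Augment Well→P1→P2→P5→Ref: bottleneck 1, flow now 16.
No augmenting path remains; maximum flow = 16.
In the residual graph, reachable from Well: {Well, P3, P1, P2, M4}.
Min-cut edges: P2→M1 (7), P2→P5 (3), M4→Ref (6); capacity 7 + 3 + 6 = 16.
This cut is saturated, so no flow can exceed 16.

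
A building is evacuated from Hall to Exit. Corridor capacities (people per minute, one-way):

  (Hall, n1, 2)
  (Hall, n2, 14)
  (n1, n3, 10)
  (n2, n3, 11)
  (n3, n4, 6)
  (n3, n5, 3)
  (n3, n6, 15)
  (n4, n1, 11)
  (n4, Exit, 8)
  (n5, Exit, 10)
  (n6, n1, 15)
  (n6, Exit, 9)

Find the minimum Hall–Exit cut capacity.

13

Augment Hall→n1→n3→n4→Exit: bottleneck 2, flow now 2.
Augment Hall→n2→n3→n4→Exit: bottleneck 4, flow now 6.
Augment Hall→n2→n3→n5→Exit: bottleneck 3, flow now 9.
Augment Hall→n2→n3→n6→Exit: bottleneck 4, flow now 13.
No augmenting path remains; maximum flow = 13.
By max-flow min-cut, the minimum cut capacity equals the max flow.
In the residual graph, reachable from Hall: {Hall, n2}.
Min-cut edges: Hall→n1 (2), n2→n3 (11); capacity 2 + 11 = 13.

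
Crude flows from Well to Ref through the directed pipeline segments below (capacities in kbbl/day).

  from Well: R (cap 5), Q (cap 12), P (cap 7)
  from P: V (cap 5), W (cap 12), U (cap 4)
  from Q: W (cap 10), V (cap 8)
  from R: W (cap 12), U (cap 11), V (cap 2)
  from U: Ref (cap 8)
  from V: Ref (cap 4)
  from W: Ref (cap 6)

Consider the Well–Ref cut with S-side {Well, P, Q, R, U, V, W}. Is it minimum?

Yes — it is a minimum cut (capacity 18).

Given cut capacity: 8 + 4 + 6 = 18.
Augment Well→P→U→Ref: bottleneck 4, flow now 4.
Augment Well→P→V→Ref: bottleneck 3, flow now 7.
Augment Well→Q→V→Ref: bottleneck 1, flow now 8.
Augment Well→Q→W→Ref: bottleneck 6, flow now 14.
Augment Well→R→U→Ref: bottleneck 4, flow now 18.
No augmenting path remains; maximum flow = 18.
Cut capacity 18 equals the max flow, so it is a minimum cut.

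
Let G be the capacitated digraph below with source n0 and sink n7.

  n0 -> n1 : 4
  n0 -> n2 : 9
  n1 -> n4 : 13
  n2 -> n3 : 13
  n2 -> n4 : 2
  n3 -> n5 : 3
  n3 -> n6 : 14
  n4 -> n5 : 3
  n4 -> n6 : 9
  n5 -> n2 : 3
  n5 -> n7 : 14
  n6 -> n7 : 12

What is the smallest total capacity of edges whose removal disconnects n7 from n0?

Augment n0→n1→n4→n5→n7: bottleneck 3, flow now 3.
Augment n0→n1→n4→n6→n7: bottleneck 1, flow now 4.
Augment n0→n2→n3→n5→n7: bottleneck 3, flow now 7.
Augment n0→n2→n3→n6→n7: bottleneck 6, flow now 13.
No augmenting path remains; maximum flow = 13.
By max-flow min-cut, the minimum cut capacity equals the max flow.
In the residual graph, reachable from n0: {n0}.
Min-cut edges: n0→n1 (4), n0→n2 (9); capacity 4 + 9 = 13.

13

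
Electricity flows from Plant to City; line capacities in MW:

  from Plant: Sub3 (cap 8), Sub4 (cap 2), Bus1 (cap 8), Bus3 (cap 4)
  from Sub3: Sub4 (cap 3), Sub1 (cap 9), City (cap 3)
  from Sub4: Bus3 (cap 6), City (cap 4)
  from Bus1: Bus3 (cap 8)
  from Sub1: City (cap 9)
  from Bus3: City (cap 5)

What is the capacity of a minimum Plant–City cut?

Augment Plant→Sub3→City: bottleneck 3, flow now 3.
Augment Plant→Sub4→City: bottleneck 2, flow now 5.
Augment Plant→Bus3→City: bottleneck 4, flow now 9.
Augment Plant→Sub3→Sub4→City: bottleneck 2, flow now 11.
Augment Plant→Sub3→Sub1→City: bottleneck 3, flow now 14.
Augment Plant→Bus1→Bus3→City: bottleneck 1, flow now 15.
No augmenting path remains; maximum flow = 15.
By max-flow min-cut, the minimum cut capacity equals the max flow.
In the residual graph, reachable from Plant: {Plant, Bus1, Bus3}.
Min-cut edges: Plant→Sub3 (8), Plant→Sub4 (2), Bus3→City (5); capacity 8 + 2 + 5 = 15.

15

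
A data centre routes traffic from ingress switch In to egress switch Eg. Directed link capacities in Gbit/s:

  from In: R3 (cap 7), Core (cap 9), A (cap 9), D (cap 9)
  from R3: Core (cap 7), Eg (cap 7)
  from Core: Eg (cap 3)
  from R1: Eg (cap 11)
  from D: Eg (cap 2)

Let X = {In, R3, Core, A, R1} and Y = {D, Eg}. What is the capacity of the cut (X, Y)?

30

Edges leaving {In, R3, Core, A, R1}: In→D (9), R3→Eg (7), Core→Eg (3), R1→Eg (11).
Cut capacity = 9 + 7 + 3 + 11 = 30.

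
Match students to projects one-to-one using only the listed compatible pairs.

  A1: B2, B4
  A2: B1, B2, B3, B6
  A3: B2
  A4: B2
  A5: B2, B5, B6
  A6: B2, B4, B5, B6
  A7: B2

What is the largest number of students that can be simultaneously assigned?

Unit-capacity flow: source→left, listed edges, right→sink; max matching = max flow.
Augmenting path A1→B2 (+1); matched 1.
Augmenting path A2→B1 (+1); matched 2.
Augmenting path A5→B5 (+1); matched 3.
Augmenting path A6→B4 (+1); matched 4.
Augmenting path A3→B2→A1→B4→A6→B6 (+1); matched 5.
No augmenting path remains; maximum matching = 5.
König certificate: {A1, A2, A5, A6, B2} is a vertex cover of size 5 (every listed pair touches it), so no matching can be larger.

5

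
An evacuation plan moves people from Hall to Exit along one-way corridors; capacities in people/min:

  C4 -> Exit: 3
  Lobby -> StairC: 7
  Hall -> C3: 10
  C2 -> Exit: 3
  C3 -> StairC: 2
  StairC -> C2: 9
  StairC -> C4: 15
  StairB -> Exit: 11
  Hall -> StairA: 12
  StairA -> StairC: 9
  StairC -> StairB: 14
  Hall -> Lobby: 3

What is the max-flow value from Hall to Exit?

Augment Hall→C3→StairC→C2→Exit: bottleneck 2, flow now 2.
Augment Hall→StairA→StairC→C2→Exit: bottleneck 1, flow now 3.
Augment Hall→StairA→StairC→StairB→Exit: bottleneck 8, flow now 11.
Augment Hall→Lobby→StairC→StairB→Exit: bottleneck 3, flow now 14.
No augmenting path remains; maximum flow = 14.
In the residual graph, reachable from Hall: {Hall, C3, StairA}.
Min-cut edges: Hall→Lobby (3), C3→StairC (2), StairA→StairC (9); capacity 3 + 2 + 9 = 14.
This cut is saturated, so no flow can exceed 14.

14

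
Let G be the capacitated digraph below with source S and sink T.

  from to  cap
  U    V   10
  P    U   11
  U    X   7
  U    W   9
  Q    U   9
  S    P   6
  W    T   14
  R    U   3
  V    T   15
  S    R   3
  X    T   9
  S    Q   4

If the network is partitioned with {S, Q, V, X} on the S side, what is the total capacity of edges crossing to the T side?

Edges leaving {S, Q, V, X}: S→P (6), S→R (3), Q→U (9), V→T (15), X→T (9).
Cut capacity = 6 + 3 + 9 + 15 + 9 = 42.

42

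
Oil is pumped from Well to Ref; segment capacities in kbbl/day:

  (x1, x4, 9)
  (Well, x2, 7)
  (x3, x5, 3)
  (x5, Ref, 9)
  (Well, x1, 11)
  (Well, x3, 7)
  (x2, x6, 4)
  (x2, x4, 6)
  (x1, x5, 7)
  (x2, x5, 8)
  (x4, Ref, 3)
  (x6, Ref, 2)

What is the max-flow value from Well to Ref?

Augment Well→x1→x4→Ref: bottleneck 3, flow now 3.
Augment Well→x1→x5→Ref: bottleneck 7, flow now 10.
Augment Well→x2→x5→Ref: bottleneck 2, flow now 12.
Augment Well→x2→x6→Ref: bottleneck 2, flow now 14.
No augmenting path remains; maximum flow = 14.
In the residual graph, reachable from Well: {Well, x1, x2, x3, x4, x5, x6}.
Min-cut edges: x4→Ref (3), x5→Ref (9), x6→Ref (2); capacity 3 + 9 + 2 = 14.
This cut is saturated, so no flow can exceed 14.

14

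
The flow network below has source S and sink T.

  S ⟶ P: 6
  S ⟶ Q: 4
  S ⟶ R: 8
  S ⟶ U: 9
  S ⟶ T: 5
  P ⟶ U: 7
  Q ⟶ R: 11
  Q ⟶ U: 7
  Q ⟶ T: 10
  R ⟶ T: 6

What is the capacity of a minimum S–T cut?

15

Augment S→T: bottleneck 5, flow now 5.
Augment S→Q→T: bottleneck 4, flow now 9.
Augment S→R→T: bottleneck 6, flow now 15.
No augmenting path remains; maximum flow = 15.
By max-flow min-cut, the minimum cut capacity equals the max flow.
In the residual graph, reachable from S: {S, P, R, U}.
Min-cut edges: S→Q (4), S→T (5), R→T (6); capacity 4 + 5 + 6 = 15.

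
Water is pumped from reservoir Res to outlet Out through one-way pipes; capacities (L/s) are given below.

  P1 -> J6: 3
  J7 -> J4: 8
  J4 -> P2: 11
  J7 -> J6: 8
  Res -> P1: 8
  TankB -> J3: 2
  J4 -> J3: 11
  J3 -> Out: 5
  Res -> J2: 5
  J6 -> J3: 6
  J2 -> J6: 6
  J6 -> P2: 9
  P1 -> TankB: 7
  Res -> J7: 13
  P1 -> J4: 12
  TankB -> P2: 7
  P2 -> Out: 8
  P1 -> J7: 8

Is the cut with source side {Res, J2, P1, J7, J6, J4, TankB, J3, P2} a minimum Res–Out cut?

Given cut capacity: 5 + 8 = 13.
Augment Res→J2→J6→J3→Out: bottleneck 5, flow now 5.
Augment Res→P1→J6→P2→Out: bottleneck 3, flow now 8.
Augment Res→P1→J4→P2→Out: bottleneck 5, flow now 13.
No augmenting path remains; maximum flow = 13.
Cut capacity 13 equals the max flow, so it is a minimum cut.

Yes — it is a minimum cut (capacity 13).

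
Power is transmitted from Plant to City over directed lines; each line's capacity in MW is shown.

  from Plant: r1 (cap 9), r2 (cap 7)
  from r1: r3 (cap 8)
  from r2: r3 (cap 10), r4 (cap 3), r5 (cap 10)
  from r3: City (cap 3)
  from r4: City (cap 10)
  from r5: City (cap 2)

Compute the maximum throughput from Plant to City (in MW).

8

Augment Plant→r1→r3→City: bottleneck 3, flow now 3.
Augment Plant→r2→r4→City: bottleneck 3, flow now 6.
Augment Plant→r2→r5→City: bottleneck 2, flow now 8.
No augmenting path remains; maximum flow = 8.
In the residual graph, reachable from Plant: {Plant, r1, r2, r3, r5}.
Min-cut edges: r2→r4 (3), r3→City (3), r5→City (2); capacity 3 + 3 + 2 = 8.
This cut is saturated, so no flow can exceed 8.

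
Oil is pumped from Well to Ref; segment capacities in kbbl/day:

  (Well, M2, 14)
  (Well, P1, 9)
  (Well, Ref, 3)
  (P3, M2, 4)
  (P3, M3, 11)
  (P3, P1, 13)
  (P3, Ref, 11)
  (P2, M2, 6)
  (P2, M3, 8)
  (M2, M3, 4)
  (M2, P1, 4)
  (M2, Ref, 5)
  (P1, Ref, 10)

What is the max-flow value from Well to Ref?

Augment Well→Ref: bottleneck 3, flow now 3.
Augment Well→M2→Ref: bottleneck 5, flow now 8.
Augment Well→P1→Ref: bottleneck 9, flow now 17.
Augment Well→M2→P1→Ref: bottleneck 1, flow now 18.
No augmenting path remains; maximum flow = 18.
In the residual graph, reachable from Well: {Well, M2, M3, P1}.
Min-cut edges: Well→Ref (3), M2→Ref (5), P1→Ref (10); capacity 3 + 5 + 10 = 18.
This cut is saturated, so no flow can exceed 18.

18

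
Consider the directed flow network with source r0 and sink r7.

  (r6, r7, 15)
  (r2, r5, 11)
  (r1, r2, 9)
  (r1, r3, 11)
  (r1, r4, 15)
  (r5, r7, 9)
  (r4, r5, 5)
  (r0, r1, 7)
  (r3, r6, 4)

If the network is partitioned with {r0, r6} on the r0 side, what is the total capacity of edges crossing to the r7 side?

22

Edges leaving {r0, r6}: r0→r1 (7), r6→r7 (15).
Cut capacity = 7 + 15 = 22.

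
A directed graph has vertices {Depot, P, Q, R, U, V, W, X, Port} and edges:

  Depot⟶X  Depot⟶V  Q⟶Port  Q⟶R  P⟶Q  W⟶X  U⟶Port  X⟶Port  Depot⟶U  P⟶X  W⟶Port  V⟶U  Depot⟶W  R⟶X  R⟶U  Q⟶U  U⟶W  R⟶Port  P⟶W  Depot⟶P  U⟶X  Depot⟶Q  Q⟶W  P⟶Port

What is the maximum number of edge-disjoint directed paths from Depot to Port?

5

Assign every edge capacity 1; by Menger, the answer equals the max flow.
Path Depot→P→Port (+1); total 1.
Path Depot→Q→Port (+1); total 2.
Path Depot→U→Port (+1); total 3.
Path Depot→W→Port (+1); total 4.
Path Depot→X→Port (+1); total 5.
No residual Depot→Port path; max flow = 5.
Certifying cut of size 5: {Depot→P, Depot→Q, U→Port, W→Port, X→Port}.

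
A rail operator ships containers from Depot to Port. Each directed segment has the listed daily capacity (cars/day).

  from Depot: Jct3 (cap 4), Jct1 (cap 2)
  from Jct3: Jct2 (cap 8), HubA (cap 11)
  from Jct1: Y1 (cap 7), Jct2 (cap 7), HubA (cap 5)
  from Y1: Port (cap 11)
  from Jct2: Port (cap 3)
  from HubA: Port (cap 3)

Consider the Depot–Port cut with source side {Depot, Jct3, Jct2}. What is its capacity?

16

Edges leaving {Depot, Jct3, Jct2}: Depot→Jct1 (2), Jct3→HubA (11), Jct2→Port (3).
Cut capacity = 2 + 11 + 3 = 16.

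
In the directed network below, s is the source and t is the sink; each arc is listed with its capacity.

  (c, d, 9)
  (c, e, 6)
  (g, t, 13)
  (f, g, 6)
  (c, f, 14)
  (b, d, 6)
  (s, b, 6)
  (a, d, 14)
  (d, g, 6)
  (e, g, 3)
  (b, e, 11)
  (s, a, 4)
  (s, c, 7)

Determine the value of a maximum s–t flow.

Augment s→a→d→g→t: bottleneck 4, flow now 4.
Augment s→b→d→g→t: bottleneck 2, flow now 6.
Augment s→b→e→g→t: bottleneck 3, flow now 9.
Augment s→c→f→g→t: bottleneck 4, flow now 13.
No augmenting path remains; maximum flow = 13.
In the residual graph, reachable from s: {s, a, b, c, d, e, f, g}.
Min-cut edges: g→t (13); capacity 13 = 13.
This cut is saturated, so no flow can exceed 13.

13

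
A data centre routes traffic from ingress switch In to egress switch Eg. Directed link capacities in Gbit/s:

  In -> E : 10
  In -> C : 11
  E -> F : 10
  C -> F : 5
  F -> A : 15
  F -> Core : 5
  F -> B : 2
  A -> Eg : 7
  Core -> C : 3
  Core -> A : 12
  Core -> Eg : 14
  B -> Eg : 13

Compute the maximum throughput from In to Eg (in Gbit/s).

14

Augment In→E→F→A→Eg: bottleneck 7, flow now 7.
Augment In→E→F→Core→Eg: bottleneck 3, flow now 10.
Augment In→C→F→Core→Eg: bottleneck 2, flow now 12.
Augment In→C→F→B→Eg: bottleneck 2, flow now 14.
No augmenting path remains; maximum flow = 14.
In the residual graph, reachable from In: {In, E, C, F, A}.
Min-cut edges: F→Core (5), F→B (2), A→Eg (7); capacity 5 + 2 + 7 = 14.
This cut is saturated, so no flow can exceed 14.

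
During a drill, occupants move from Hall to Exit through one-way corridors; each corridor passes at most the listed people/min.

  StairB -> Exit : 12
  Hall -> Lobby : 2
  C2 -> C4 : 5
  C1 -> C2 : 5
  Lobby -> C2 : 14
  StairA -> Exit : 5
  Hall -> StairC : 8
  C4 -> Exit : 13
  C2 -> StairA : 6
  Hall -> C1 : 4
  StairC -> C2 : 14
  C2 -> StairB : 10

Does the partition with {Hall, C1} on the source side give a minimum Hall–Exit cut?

Given cut capacity: 2 + 8 + 5 = 15.
Augment Hall→Lobby→C2→StairB→Exit: bottleneck 2, flow now 2.
Augment Hall→StairC→C2→StairB→Exit: bottleneck 8, flow now 10.
Augment Hall→C1→C2→C4→Exit: bottleneck 4, flow now 14.
No augmenting path remains; maximum flow = 14.
In the residual graph, reachable from Hall: {Hall}.
Min-cut edges: Hall→Lobby (2), Hall→StairC (8), Hall→C1 (4); capacity 2 + 8 + 4 = 14.
Cut capacity 15 exceeds the max flow 14, so it is not minimum.

No — its capacity is 15, but the minimum cut has capacity 14.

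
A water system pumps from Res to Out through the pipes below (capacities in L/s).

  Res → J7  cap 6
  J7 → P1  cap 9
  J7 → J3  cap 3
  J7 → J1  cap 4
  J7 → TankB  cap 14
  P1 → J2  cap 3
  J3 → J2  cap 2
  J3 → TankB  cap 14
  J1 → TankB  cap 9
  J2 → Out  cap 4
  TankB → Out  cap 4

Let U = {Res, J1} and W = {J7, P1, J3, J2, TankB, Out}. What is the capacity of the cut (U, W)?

Edges leaving {Res, J1}: Res→J7 (6), J1→TankB (9).
Cut capacity = 6 + 9 = 15.

15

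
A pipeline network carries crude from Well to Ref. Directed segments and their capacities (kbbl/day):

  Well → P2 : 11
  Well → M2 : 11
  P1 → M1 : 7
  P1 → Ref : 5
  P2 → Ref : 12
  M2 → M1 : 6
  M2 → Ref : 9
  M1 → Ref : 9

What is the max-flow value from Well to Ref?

22

Augment Well→P2→Ref: bottleneck 11, flow now 11.
Augment Well→M2→Ref: bottleneck 9, flow now 20.
Augment Well→M2→M1→Ref: bottleneck 2, flow now 22.
No augmenting path remains; maximum flow = 22.
In the residual graph, reachable from Well: {Well}.
Min-cut edges: Well→P2 (11), Well→M2 (11); capacity 11 + 11 = 22.
This cut is saturated, so no flow can exceed 22.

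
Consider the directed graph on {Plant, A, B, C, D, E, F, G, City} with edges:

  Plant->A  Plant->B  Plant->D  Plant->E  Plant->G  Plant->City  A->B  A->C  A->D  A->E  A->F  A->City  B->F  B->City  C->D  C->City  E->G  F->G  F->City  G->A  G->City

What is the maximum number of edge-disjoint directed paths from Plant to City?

Assign every edge capacity 1; by Menger, the answer equals the max flow.
Path Plant→City (+1); total 1.
Path Plant→A→City (+1); total 2.
Path Plant→B→City (+1); total 3.
Path Plant→G→City (+1); total 4.
Path Plant→E→G→A→C→City (+1); total 5.
No residual Plant→City path; max flow = 5.
Certifying cut of size 5: {Plant→A, Plant→B, Plant→City, Plant→E, Plant→G}.

5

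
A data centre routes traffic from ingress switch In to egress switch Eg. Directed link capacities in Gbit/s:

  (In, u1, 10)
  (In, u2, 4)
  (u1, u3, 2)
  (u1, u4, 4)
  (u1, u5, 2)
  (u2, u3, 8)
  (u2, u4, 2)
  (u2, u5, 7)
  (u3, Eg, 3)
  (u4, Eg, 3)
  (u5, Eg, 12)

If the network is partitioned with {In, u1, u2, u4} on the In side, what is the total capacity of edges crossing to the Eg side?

Edges leaving {In, u1, u2, u4}: u1→u3 (2), u1→u5 (2), u2→u3 (8), u2→u5 (7), u4→Eg (3).
Cut capacity = 2 + 2 + 8 + 7 + 3 = 22.

22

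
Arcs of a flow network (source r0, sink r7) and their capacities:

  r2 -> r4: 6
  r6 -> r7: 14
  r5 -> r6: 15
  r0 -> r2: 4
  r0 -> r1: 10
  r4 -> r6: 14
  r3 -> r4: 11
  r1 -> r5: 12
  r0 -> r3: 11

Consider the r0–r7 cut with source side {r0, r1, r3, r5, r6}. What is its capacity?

29

Edges leaving {r0, r1, r3, r5, r6}: r0→r2 (4), r3→r4 (11), r6→r7 (14).
Cut capacity = 4 + 11 + 14 = 29.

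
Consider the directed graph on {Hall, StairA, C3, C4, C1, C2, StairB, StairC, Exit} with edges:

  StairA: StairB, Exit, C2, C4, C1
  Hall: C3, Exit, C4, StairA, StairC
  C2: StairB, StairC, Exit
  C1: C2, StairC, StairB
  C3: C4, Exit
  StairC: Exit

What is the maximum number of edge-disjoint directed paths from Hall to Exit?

Assign every edge capacity 1; by Menger, the answer equals the max flow.
Path Hall→Exit (+1); total 1.
Path Hall→StairA→Exit (+1); total 2.
Path Hall→C3→Exit (+1); total 3.
Path Hall→StairC→Exit (+1); total 4.
No residual Hall→Exit path; max flow = 4.
Certifying cut of size 4: {Hall→C3, Hall→Exit, Hall→StairA, Hall→StairC}.

4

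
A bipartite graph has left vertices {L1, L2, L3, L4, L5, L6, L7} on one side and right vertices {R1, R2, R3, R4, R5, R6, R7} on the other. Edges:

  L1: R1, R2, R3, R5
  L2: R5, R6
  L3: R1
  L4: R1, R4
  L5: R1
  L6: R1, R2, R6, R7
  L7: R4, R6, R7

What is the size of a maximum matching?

Unit-capacity flow: source→left, listed edges, right→sink; max matching = max flow.
Augmenting path L1→R1 (+1); matched 1.
Augmenting path L2→R5 (+1); matched 2.
Augmenting path L4→R4 (+1); matched 3.
Augmenting path L6→R2 (+1); matched 4.
Augmenting path L7→R6 (+1); matched 5.
Augmenting path L3→R1→L1→R3 (+1); matched 6.
No augmenting path remains; maximum matching = 6.
König certificate: {L1, L2, L4, L6, L7, R1} is a vertex cover of size 6 (every listed pair touches it), so no matching can be larger.

6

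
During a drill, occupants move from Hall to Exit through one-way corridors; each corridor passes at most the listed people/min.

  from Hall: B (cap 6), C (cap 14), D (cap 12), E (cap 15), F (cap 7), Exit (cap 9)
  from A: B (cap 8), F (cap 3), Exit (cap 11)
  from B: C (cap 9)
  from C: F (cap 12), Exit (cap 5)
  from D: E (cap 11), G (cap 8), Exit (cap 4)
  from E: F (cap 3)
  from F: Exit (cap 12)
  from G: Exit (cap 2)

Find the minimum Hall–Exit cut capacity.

32

Augment Hall→Exit: bottleneck 9, flow now 9.
Augment Hall→C→Exit: bottleneck 5, flow now 14.
Augment Hall→D→Exit: bottleneck 4, flow now 18.
Augment Hall→F→Exit: bottleneck 7, flow now 25.
Augment Hall→C→F→Exit: bottleneck 5, flow now 30.
Augment Hall→D→G→Exit: bottleneck 2, flow now 32.
No augmenting path remains; maximum flow = 32.
By max-flow min-cut, the minimum cut capacity equals the max flow.
In the residual graph, reachable from Hall: {Hall, B, C, D, E, F, G}.
Min-cut edges: Hall→Exit (9), C→Exit (5), D→Exit (4), F→Exit (12), G→Exit (2); capacity 9 + 5 + 4 + 12 + 2 = 32.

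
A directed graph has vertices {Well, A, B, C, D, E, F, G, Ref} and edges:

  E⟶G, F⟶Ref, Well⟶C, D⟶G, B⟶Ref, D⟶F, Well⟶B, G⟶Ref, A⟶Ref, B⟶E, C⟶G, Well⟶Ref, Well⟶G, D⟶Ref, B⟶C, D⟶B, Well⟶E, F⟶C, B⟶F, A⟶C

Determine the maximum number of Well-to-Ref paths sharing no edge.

Assign every edge capacity 1; by Menger, the answer equals the max flow.
Path Well→Ref (+1); total 1.
Path Well→B→Ref (+1); total 2.
Path Well→G→Ref (+1); total 3.
No residual Well→Ref path; max flow = 3.
Certifying cut of size 3: {G→Ref, Well→B, Well→Ref}.

3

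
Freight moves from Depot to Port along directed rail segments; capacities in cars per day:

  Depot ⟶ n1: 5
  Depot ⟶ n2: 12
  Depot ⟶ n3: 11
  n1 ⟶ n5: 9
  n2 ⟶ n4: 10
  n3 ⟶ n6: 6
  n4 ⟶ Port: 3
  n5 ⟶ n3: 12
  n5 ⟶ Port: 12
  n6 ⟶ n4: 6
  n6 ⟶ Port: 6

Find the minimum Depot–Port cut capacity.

14

Augment Depot→n1→n5→Port: bottleneck 5, flow now 5.
Augment Depot→n2→n4→Port: bottleneck 3, flow now 8.
Augment Depot→n3→n6→Port: bottleneck 6, flow now 14.
No augmenting path remains; maximum flow = 14.
By max-flow min-cut, the minimum cut capacity equals the max flow.
In the residual graph, reachable from Depot: {Depot, n2, n3, n4}.
Min-cut edges: Depot→n1 (5), n3→n6 (6), n4→Port (3); capacity 5 + 6 + 3 = 14.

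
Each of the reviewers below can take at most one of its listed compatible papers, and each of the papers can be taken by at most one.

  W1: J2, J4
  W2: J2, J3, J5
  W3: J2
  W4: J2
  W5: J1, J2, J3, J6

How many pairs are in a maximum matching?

4

Unit-capacity flow: source→left, listed edges, right→sink; max matching = max flow.
Augmenting path W1→J2 (+1); matched 1.
Augmenting path W2→J3 (+1); matched 2.
Augmenting path W5→J1 (+1); matched 3.
Augmenting path W3→J2→W1→J4 (+1); matched 4.
No augmenting path remains; maximum matching = 4.
König certificate: {W1, W2, W5, J2} is a vertex cover of size 4 (every listed pair touches it), so no matching can be larger.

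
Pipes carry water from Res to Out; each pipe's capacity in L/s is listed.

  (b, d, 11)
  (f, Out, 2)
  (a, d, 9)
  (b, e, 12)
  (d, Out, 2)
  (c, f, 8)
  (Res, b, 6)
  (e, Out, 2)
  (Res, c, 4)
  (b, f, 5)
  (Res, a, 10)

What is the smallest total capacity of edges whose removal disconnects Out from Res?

6

Augment Res→a→d→Out: bottleneck 2, flow now 2.
Augment Res→b→e→Out: bottleneck 2, flow now 4.
Augment Res→b→f→Out: bottleneck 2, flow now 6.
No augmenting path remains; maximum flow = 6.
By max-flow min-cut, the minimum cut capacity equals the max flow.
In the residual graph, reachable from Res: {Res, a, b, c, d, e, f}.
Min-cut edges: d→Out (2), e→Out (2), f→Out (2); capacity 2 + 2 + 2 = 6.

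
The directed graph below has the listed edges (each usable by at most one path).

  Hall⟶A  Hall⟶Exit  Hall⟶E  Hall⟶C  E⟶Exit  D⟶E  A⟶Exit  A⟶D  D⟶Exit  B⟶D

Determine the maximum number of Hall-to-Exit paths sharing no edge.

3

Assign every edge capacity 1; by Menger, the answer equals the max flow.
Path Hall→Exit (+1); total 1.
Path Hall→A→Exit (+1); total 2.
Path Hall→E→Exit (+1); total 3.
No residual Hall→Exit path; max flow = 3.
Certifying cut of size 3: {Hall→A, Hall→E, Hall→Exit}.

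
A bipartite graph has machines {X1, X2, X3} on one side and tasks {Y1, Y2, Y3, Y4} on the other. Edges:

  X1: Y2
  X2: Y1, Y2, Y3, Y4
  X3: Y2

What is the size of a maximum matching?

2

Unit-capacity flow: source→left, listed edges, right→sink; max matching = max flow.
Augmenting path X1→Y2 (+1); matched 1.
Augmenting path X2→Y1 (+1); matched 2.
No augmenting path remains; maximum matching = 2.
König certificate: {X2, Y2} is a vertex cover of size 2 (every listed pair touches it), so no matching can be larger.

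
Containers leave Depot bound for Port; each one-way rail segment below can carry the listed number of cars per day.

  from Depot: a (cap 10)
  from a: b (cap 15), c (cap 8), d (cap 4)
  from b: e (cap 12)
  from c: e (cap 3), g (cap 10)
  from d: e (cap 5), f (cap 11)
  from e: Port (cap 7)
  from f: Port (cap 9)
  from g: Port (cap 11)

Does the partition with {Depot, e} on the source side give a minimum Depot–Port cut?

No — its capacity is 17, but the minimum cut has capacity 10.

Given cut capacity: 10 + 7 = 17.
Augment Depot→a→b→e→Port: bottleneck 7, flow now 7.
Augment Depot→a→c→g→Port: bottleneck 3, flow now 10.
No augmenting path remains; maximum flow = 10.
In the residual graph, reachable from Depot: {Depot}.
Min-cut edges: Depot→a (10); capacity 10 = 10.
Cut capacity 17 exceeds the max flow 10, so it is not minimum.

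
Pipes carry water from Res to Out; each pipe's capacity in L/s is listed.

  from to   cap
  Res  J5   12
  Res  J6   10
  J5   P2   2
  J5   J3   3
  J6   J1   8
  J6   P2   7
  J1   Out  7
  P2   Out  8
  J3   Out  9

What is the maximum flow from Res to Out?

15

Augment Res→J5→P2→Out: bottleneck 2, flow now 2.
Augment Res→J5→J3→Out: bottleneck 3, flow now 5.
Augment Res→J6→J1→Out: bottleneck 7, flow now 12.
Augment Res→J6→P2→Out: bottleneck 3, flow now 15.
No augmenting path remains; maximum flow = 15.
In the residual graph, reachable from Res: {Res, J5}.
Min-cut edges: Res→J6 (10), J5→P2 (2), J5→J3 (3); capacity 10 + 2 + 3 = 15.
This cut is saturated, so no flow can exceed 15.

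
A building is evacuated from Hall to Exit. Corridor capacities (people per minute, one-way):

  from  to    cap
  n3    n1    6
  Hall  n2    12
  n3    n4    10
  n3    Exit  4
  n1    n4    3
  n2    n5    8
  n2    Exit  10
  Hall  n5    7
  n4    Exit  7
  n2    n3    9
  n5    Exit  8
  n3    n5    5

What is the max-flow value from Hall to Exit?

19

Augment Hall→n2→Exit: bottleneck 10, flow now 10.
Augment Hall→n5→Exit: bottleneck 7, flow now 17.
Augment Hall→n2→n3→Exit: bottleneck 2, flow now 19.
No augmenting path remains; maximum flow = 19.
In the residual graph, reachable from Hall: {Hall}.
Min-cut edges: Hall→n2 (12), Hall→n5 (7); capacity 12 + 7 = 19.
This cut is saturated, so no flow can exceed 19.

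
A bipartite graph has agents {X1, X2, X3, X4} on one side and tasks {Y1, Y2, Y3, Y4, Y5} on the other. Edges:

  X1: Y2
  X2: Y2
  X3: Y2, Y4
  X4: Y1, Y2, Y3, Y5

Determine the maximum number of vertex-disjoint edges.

Unit-capacity flow: source→left, listed edges, right→sink; max matching = max flow.
Augmenting path X1→Y2 (+1); matched 1.
Augmenting path X3→Y4 (+1); matched 2.
Augmenting path X4→Y1 (+1); matched 3.
No augmenting path remains; maximum matching = 3.
König certificate: {X3, X4, Y2} is a vertex cover of size 3 (every listed pair touches it), so no matching can be larger.

3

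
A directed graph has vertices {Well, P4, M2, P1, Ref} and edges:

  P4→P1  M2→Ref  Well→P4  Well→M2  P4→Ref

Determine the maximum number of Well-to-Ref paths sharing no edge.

Assign every edge capacity 1; by Menger, the answer equals the max flow.
Path Well→P4→Ref (+1); total 1.
Path Well→M2→Ref (+1); total 2.
No residual Well→Ref path; max flow = 2.
Certifying cut of size 2: {Well→M2, Well→P4}.

2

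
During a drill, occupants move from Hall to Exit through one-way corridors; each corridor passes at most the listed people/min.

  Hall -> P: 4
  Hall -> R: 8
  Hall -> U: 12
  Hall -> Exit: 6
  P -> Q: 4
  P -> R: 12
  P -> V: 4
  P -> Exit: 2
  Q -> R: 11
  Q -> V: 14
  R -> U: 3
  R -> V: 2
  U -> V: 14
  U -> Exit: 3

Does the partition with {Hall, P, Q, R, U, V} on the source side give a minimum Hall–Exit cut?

Yes — it is a minimum cut (capacity 11).

Given cut capacity: 6 + 2 + 3 = 11.
Augment Hall→Exit: bottleneck 6, flow now 6.
Augment Hall→P→Exit: bottleneck 2, flow now 8.
Augment Hall→U→Exit: bottleneck 3, flow now 11.
No augmenting path remains; maximum flow = 11.
Cut capacity 11 equals the max flow, so it is a minimum cut.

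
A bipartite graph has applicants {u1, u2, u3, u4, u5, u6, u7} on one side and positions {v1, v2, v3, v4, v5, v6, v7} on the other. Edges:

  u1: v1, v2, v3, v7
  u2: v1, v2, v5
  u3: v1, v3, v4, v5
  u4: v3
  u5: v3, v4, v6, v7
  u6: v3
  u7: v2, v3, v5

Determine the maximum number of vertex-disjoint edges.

Unit-capacity flow: source→left, listed edges, right→sink; max matching = max flow.
Augmenting path u1→v1 (+1); matched 1.
Augmenting path u2→v2 (+1); matched 2.
Augmenting path u3→v3 (+1); matched 3.
Augmenting path u5→v4 (+1); matched 4.
Augmenting path u7→v5 (+1); matched 5.
Augmenting path u4→v3→u3→v1→u1→v7 (+1); matched 6.
No augmenting path remains; maximum matching = 6.
König certificate: {u1, u2, u3, u5, u7, v3} is a vertex cover of size 6 (every listed pair touches it), so no matching can be larger.

6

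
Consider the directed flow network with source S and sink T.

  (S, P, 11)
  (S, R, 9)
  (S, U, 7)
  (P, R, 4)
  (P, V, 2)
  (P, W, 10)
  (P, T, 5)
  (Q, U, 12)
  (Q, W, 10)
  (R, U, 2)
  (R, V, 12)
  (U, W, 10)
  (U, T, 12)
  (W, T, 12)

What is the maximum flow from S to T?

Augment S→P→T: bottleneck 5, flow now 5.
Augment S→U→T: bottleneck 7, flow now 12.
Augment S→P→W→T: bottleneck 6, flow now 18.
Augment S→R→U→T: bottleneck 2, flow now 20.
No augmenting path remains; maximum flow = 20.
In the residual graph, reachable from S: {S, R, V}.
Min-cut edges: S→P (11), S→U (7), R→U (2); capacity 11 + 7 + 2 = 20.
This cut is saturated, so no flow can exceed 20.

20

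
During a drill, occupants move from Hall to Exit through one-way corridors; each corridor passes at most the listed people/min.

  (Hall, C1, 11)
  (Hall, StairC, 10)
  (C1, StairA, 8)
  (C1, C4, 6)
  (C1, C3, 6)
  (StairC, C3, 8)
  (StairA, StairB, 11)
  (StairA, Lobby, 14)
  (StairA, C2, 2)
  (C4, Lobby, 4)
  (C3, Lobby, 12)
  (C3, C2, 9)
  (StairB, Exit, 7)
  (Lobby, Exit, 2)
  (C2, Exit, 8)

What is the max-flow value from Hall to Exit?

17

Augment Hall→C1→StairA→StairB→Exit: bottleneck 7, flow now 7.
Augment Hall→C1→StairA→Lobby→Exit: bottleneck 1, flow now 8.
Augment Hall→C1→C4→Lobby→Exit: bottleneck 1, flow now 9.
Augment Hall→C1→C3→C2→Exit: bottleneck 2, flow now 11.
Augment Hall→StairC→C3→C2→Exit: bottleneck 6, flow now 17.
No augmenting path remains; maximum flow = 17.
In the residual graph, reachable from Hall: {Hall, C1, StairC, StairA, C4, C3, StairB, Lobby, C2}.
Min-cut edges: StairB→Exit (7), Lobby→Exit (2), C2→Exit (8); capacity 7 + 2 + 8 = 17.
This cut is saturated, so no flow can exceed 17.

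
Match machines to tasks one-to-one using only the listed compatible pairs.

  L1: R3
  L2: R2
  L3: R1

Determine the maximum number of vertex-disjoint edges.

3

Unit-capacity flow: source→left, listed edges, right→sink; max matching = max flow.
Augmenting path L1→R3 (+1); matched 1.
Augmenting path L2→R2 (+1); matched 2.
Augmenting path L3→R1 (+1); matched 3.
No augmenting path remains; maximum matching = 3.
König certificate: {L1, L2, L3} is a vertex cover of size 3 (every listed pair touches it), so no matching can be larger.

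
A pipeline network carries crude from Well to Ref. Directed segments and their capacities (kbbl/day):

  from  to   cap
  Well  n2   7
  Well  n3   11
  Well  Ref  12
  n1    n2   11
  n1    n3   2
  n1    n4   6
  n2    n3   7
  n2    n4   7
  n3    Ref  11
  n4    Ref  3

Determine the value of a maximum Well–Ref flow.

Augment Well→Ref: bottleneck 12, flow now 12.
Augment Well→n3→Ref: bottleneck 11, flow now 23.
Augment Well→n2→n4→Ref: bottleneck 3, flow now 26.
No augmenting path remains; maximum flow = 26.
In the residual graph, reachable from Well: {Well, n2, n3, n4}.
Min-cut edges: Well→Ref (12), n3→Ref (11), n4→Ref (3); capacity 12 + 11 + 3 = 26.
This cut is saturated, so no flow can exceed 26.

26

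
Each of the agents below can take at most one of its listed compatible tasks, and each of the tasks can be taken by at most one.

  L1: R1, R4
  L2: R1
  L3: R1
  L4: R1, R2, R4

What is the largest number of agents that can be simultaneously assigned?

Unit-capacity flow: source→left, listed edges, right→sink; max matching = max flow.
Augmenting path L1→R1 (+1); matched 1.
Augmenting path L4→R2 (+1); matched 2.
Augmenting path L2→R1→L1→R4 (+1); matched 3.
No augmenting path remains; maximum matching = 3.
König certificate: {L1, L4, R1} is a vertex cover of size 3 (every listed pair touches it), so no matching can be larger.

3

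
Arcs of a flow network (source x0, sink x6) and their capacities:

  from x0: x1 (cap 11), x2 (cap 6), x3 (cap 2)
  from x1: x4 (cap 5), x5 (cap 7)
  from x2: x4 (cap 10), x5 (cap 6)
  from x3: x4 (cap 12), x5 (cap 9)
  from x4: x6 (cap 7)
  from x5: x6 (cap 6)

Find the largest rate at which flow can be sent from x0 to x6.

13

Augment x0→x1→x4→x6: bottleneck 5, flow now 5.
Augment x0→x1→x5→x6: bottleneck 6, flow now 11.
Augment x0→x2→x4→x6: bottleneck 2, flow now 13.
No augmenting path remains; maximum flow = 13.
In the residual graph, reachable from x0: {x0, x1, x2, x3, x4, x5}.
Min-cut edges: x4→x6 (7), x5→x6 (6); capacity 7 + 6 = 13.
This cut is saturated, so no flow can exceed 13.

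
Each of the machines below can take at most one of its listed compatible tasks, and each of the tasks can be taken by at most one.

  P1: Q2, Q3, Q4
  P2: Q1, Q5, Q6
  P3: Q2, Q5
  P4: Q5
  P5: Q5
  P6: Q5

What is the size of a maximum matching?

Unit-capacity flow: source→left, listed edges, right→sink; max matching = max flow.
Augmenting path P1→Q2 (+1); matched 1.
Augmenting path P2→Q1 (+1); matched 2.
Augmenting path P3→Q5 (+1); matched 3.
Augmenting path P4→Q5→P3→Q2→P1→Q3 (+1); matched 4.
No augmenting path remains; maximum matching = 4.
König certificate: {P1, P2, P3, Q5} is a vertex cover of size 4 (every listed pair touches it), so no matching can be larger.

4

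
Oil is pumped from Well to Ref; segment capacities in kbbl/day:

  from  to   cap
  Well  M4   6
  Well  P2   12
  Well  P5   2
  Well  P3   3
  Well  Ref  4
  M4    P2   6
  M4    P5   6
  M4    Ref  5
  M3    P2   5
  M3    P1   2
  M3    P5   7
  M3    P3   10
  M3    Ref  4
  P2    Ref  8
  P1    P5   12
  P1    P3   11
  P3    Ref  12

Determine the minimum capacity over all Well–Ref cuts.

Augment Well→Ref: bottleneck 4, flow now 4.
Augment Well→M4→Ref: bottleneck 5, flow now 9.
Augment Well→P2→Ref: bottleneck 8, flow now 17.
Augment Well→P3→Ref: bottleneck 3, flow now 20.
No augmenting path remains; maximum flow = 20.
By max-flow min-cut, the minimum cut capacity equals the max flow.
In the residual graph, reachable from Well: {Well, M4, P2, P5}.
Min-cut edges: Well→P3 (3), Well→Ref (4), M4→Ref (5), P2→Ref (8); capacity 3 + 4 + 5 + 8 = 20.

20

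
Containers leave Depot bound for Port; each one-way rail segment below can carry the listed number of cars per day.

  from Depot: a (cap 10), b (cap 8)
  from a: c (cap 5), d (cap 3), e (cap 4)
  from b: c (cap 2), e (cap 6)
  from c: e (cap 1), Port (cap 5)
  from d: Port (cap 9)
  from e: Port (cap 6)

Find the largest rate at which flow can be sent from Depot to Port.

14

Augment Depot→a→c→Port: bottleneck 5, flow now 5.
Augment Depot→a→d→Port: bottleneck 3, flow now 8.
Augment Depot→a→e→Port: bottleneck 2, flow now 10.
Augment Depot→b→e→Port: bottleneck 4, flow now 14.
No augmenting path remains; maximum flow = 14.
In the residual graph, reachable from Depot: {Depot, a, b, c, e}.
Min-cut edges: a→d (3), c→Port (5), e→Port (6); capacity 3 + 5 + 6 = 14.
This cut is saturated, so no flow can exceed 14.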